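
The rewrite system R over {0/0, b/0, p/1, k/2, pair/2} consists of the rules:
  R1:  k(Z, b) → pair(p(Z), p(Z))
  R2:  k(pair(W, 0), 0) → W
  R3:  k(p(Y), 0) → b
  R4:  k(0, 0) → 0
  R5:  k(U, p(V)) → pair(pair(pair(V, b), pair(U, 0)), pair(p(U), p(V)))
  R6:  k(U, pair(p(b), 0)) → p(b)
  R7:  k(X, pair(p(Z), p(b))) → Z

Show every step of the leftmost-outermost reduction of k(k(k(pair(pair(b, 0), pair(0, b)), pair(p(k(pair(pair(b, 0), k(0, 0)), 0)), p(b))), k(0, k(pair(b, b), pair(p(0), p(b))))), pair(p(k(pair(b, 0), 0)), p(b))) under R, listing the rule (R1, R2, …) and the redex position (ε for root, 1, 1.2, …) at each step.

b

1. k(k(k(pair(pair(b, 0), pair(0, b)), pair(p(k(pair(pair(b, 0), k(0, 0)), 0)), p(b))), k(0, k(pair(b, b), pair(p(0), p(b))))), pair(p(k(pair(b, 0), 0)), p(b)))  →  k(pair(b, 0), 0)   [R7 at ε]
2. k(pair(b, 0), 0)  →  b   [R2 at ε]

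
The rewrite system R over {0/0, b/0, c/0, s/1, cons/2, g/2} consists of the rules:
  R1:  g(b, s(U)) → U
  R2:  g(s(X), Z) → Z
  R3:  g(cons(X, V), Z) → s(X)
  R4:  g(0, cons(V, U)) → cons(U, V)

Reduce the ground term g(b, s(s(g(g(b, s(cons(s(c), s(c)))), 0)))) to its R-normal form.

1. g(b, s(s(g(g(b, s(cons(s(c), s(c)))), 0))))  →  s(g(g(b, s(cons(s(c), s(c)))), 0))   [R1 at ε]
2. s(g(g(b, s(cons(s(c), s(c)))), 0))  →  s(g(cons(s(c), s(c)), 0))   [R1 at 1.1]
3. s(g(cons(s(c), s(c)), 0))  →  s(s(s(c)))   [R3 at 1]

s(s(s(c)))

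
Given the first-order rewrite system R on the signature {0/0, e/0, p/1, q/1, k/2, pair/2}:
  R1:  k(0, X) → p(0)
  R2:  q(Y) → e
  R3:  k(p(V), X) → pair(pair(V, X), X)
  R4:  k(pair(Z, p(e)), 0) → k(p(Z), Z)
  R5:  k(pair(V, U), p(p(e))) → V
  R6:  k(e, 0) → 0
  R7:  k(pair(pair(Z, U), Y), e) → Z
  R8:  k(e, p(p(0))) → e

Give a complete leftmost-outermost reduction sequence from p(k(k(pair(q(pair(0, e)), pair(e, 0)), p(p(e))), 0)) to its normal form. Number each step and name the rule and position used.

1. p(k(k(pair(q(pair(0, e)), pair(e, 0)), p(p(e))), 0))  →  p(k(q(pair(0, e)), 0))   [R5 at 1.1]
2. p(k(q(pair(0, e)), 0))  →  p(k(e, 0))   [R2 at 1.1]
3. p(k(e, 0))  →  p(0)   [R6 at 1]

p(0)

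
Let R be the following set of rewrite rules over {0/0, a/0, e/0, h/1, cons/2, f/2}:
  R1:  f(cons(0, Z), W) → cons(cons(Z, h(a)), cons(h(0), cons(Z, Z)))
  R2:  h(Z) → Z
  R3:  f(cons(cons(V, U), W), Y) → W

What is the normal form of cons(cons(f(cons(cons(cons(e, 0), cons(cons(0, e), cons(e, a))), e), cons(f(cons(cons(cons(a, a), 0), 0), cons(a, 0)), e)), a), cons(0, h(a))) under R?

1. cons(cons(f(cons(cons(cons(e, 0), cons(cons(0, e), cons(e, a))), e), cons(f(cons(cons(cons(a, a), 0), 0), cons(a, 0)), e)), a), cons(0, h(a)))  →  cons(cons(e, a), cons(0, h(a)))   [R3 at 1.1]
2. cons(cons(e, a), cons(0, h(a)))  →  cons(cons(e, a), cons(0, a))   [R2 at 2.2]

cons(cons(e, a), cons(0, a))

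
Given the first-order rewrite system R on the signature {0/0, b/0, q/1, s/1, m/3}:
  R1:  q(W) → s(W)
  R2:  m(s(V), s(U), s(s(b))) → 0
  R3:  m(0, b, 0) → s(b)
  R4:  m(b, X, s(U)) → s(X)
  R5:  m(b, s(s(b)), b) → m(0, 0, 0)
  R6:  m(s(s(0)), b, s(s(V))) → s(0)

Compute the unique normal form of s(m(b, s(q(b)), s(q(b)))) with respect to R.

s(s(s(s(b))))

1. s(m(b, s(q(b)), s(q(b))))  →  s(s(s(q(b))))   [R4 at 1]
2. s(s(s(q(b))))  →  s(s(s(s(b))))   [R1 at 1.1.1]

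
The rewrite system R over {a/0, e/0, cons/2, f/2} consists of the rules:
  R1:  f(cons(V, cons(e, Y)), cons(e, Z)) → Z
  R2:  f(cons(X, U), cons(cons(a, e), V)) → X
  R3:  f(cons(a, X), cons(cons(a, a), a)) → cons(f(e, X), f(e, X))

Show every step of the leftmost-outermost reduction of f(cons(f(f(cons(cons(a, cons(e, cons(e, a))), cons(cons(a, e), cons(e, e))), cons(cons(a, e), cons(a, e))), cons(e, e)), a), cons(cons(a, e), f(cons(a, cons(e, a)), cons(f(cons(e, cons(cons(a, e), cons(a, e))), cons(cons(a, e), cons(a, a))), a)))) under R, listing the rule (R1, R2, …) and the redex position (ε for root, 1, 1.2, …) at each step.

1. f(cons(f(f(cons(cons(a, cons(e, cons(e, a))), cons(cons(a, e), cons(e, e))), cons(cons(a, e), cons(a, e))), cons(e, e)), a), cons(cons(a, e), f(cons(a, cons(e, a)), cons(f(cons(e, cons(cons(a, e), cons(a, e))), cons(cons(a, e), cons(a, a))), a))))  →  f(f(cons(cons(a, cons(e, cons(e, a))), cons(cons(a, e), cons(e, e))), cons(cons(a, e), cons(a, e))), cons(e, e))   [R2 at ε]
2. f(f(cons(cons(a, cons(e, cons(e, a))), cons(cons(a, e), cons(e, e))), cons(cons(a, e), cons(a, e))), cons(e, e))  →  f(cons(a, cons(e, cons(e, a))), cons(e, e))   [R2 at 1]
3. f(cons(a, cons(e, cons(e, a))), cons(e, e))  →  e   [R1 at ε]

e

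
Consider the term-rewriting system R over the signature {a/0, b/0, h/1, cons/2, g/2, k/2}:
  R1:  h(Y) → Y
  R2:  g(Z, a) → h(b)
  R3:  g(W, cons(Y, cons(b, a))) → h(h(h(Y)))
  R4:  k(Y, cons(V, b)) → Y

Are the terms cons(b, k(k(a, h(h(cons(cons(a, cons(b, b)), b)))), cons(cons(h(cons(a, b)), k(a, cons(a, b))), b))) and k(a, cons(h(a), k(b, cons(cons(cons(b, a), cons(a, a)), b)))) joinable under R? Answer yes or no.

Reduce t₁ = cons(b, k(k(a, h(h(cons(cons(a, cons(b, b)), b)))), cons(cons(h(cons(a, b)), k(a, cons(a, b))), b))):
1. cons(b, k(k(a, h(h(cons(cons(a, cons(b, b)), b)))), cons(cons(h(cons(a, b)), k(a, cons(a, b))), b)))  →  cons(b, k(a, h(h(cons(cons(a, cons(b, b)), b)))))   [R4 at 2]
2. cons(b, k(a, h(h(cons(cons(a, cons(b, b)), b)))))  →  cons(b, k(a, h(cons(cons(a, cons(b, b)), b))))   [R1 at 2.2]
3. cons(b, k(a, h(cons(cons(a, cons(b, b)), b))))  →  cons(b, k(a, cons(cons(a, cons(b, b)), b)))   [R1 at 2.2]
4. cons(b, k(a, cons(cons(a, cons(b, b)), b)))  →  cons(b, a)   [R4 at 2]

Reduce t₂ = k(a, cons(h(a), k(b, cons(cons(cons(b, a), cons(a, a)), b)))):
1. k(a, cons(h(a), k(b, cons(cons(cons(b, a), cons(a, a)), b))))  →  k(a, cons(a, k(b, cons(cons(cons(b, a), cons(a, a)), b))))   [R1 at 2.1]
2. k(a, cons(a, k(b, cons(cons(cons(b, a), cons(a, a)), b))))  →  k(a, cons(a, b))   [R4 at 2.2]
3. k(a, cons(a, b))  →  a   [R4 at ε]

no — NF(t₁) = cons(b, a), NF(t₂) = a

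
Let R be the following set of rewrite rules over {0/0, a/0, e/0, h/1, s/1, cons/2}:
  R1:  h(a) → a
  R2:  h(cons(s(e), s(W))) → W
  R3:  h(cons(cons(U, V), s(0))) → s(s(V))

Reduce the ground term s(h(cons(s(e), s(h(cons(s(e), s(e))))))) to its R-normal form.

s(e)

1. s(h(cons(s(e), s(h(cons(s(e), s(e)))))))  →  s(h(cons(s(e), s(e))))   [R2 at 1]
2. s(h(cons(s(e), s(e))))  →  s(e)   [R2 at 1]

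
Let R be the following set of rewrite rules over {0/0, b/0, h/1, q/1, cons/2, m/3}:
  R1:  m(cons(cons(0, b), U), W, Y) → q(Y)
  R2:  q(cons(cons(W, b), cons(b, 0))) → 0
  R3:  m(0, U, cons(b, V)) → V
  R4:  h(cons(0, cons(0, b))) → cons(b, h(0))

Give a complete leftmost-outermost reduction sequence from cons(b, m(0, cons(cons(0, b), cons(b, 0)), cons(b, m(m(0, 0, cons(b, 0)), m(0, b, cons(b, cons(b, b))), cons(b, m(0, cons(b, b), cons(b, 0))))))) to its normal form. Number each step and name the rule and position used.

1. cons(b, m(0, cons(cons(0, b), cons(b, 0)), cons(b, m(m(0, 0, cons(b, 0)), m(0, b, cons(b, cons(b, b))), cons(b, m(0, cons(b, b), cons(b, 0)))))))  →  cons(b, m(m(0, 0, cons(b, 0)), m(0, b, cons(b, cons(b, b))), cons(b, m(0, cons(b, b), cons(b, 0)))))   [R3 at 2]
2. cons(b, m(m(0, 0, cons(b, 0)), m(0, b, cons(b, cons(b, b))), cons(b, m(0, cons(b, b), cons(b, 0)))))  →  cons(b, m(0, m(0, b, cons(b, cons(b, b))), cons(b, m(0, cons(b, b), cons(b, 0)))))   [R3 at 2.1]
3. cons(b, m(0, m(0, b, cons(b, cons(b, b))), cons(b, m(0, cons(b, b), cons(b, 0)))))  →  cons(b, m(0, cons(b, b), cons(b, 0)))   [R3 at 2]
4. cons(b, m(0, cons(b, b), cons(b, 0)))  →  cons(b, 0)   [R3 at 2]

cons(b, 0)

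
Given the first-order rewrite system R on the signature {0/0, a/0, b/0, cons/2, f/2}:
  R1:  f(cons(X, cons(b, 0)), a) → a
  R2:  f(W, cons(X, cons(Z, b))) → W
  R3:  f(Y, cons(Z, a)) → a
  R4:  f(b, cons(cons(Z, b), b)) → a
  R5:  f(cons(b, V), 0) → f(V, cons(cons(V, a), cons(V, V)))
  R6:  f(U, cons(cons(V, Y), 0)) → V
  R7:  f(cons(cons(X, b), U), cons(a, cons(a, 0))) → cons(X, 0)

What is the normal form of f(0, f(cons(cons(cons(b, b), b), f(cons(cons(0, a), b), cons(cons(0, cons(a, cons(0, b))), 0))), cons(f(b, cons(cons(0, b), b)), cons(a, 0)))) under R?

1. f(0, f(cons(cons(cons(b, b), b), f(cons(cons(0, a), b), cons(cons(0, cons(a, cons(0, b))), 0))), cons(f(b, cons(cons(0, b), b)), cons(a, 0))))  →  f(0, f(cons(cons(cons(b, b), b), 0), cons(f(b, cons(cons(0, b), b)), cons(a, 0))))   [R6 at 2.1.2]
2. f(0, f(cons(cons(cons(b, b), b), 0), cons(f(b, cons(cons(0, b), b)), cons(a, 0))))  →  f(0, f(cons(cons(cons(b, b), b), 0), cons(a, cons(a, 0))))   [R4 at 2.2.1]
3. f(0, f(cons(cons(cons(b, b), b), 0), cons(a, cons(a, 0))))  →  f(0, cons(cons(b, b), 0))   [R7 at 2]
4. f(0, cons(cons(b, b), 0))  →  b   [R6 at ε]

b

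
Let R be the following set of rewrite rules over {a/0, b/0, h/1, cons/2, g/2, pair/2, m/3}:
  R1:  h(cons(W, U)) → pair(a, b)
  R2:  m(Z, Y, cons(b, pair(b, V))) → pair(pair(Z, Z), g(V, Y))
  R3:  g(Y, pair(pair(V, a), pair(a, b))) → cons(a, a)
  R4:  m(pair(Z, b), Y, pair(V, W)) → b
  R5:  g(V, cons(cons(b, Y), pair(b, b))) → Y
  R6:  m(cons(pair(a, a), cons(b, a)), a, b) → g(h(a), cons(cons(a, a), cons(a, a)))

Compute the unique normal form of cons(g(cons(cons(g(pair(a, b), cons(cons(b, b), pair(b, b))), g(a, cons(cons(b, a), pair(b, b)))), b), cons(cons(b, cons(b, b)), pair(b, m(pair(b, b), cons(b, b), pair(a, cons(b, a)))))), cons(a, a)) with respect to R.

cons(cons(b, b), cons(a, a))

1. cons(g(cons(cons(g(pair(a, b), cons(cons(b, b), pair(b, b))), g(a, cons(cons(b, a), pair(b, b)))), b), cons(cons(b, cons(b, b)), pair(b, m(pair(b, b), cons(b, b), pair(a, cons(b, a)))))), cons(a, a))  →  cons(g(cons(cons(b, g(a, cons(cons(b, a), pair(b, b)))), b), cons(cons(b, cons(b, b)), pair(b, m(pair(b, b), cons(b, b), pair(a, cons(b, a)))))), cons(a, a))   [R5 at 1.1.1.1]
2. cons(g(cons(cons(b, g(a, cons(cons(b, a), pair(b, b)))), b), cons(cons(b, cons(b, b)), pair(b, m(pair(b, b), cons(b, b), pair(a, cons(b, a)))))), cons(a, a))  →  cons(g(cons(cons(b, a), b), cons(cons(b, cons(b, b)), pair(b, m(pair(b, b), cons(b, b), pair(a, cons(b, a)))))), cons(a, a))   [R5 at 1.1.1.2]
3. cons(g(cons(cons(b, a), b), cons(cons(b, cons(b, b)), pair(b, m(pair(b, b), cons(b, b), pair(a, cons(b, a)))))), cons(a, a))  →  cons(g(cons(cons(b, a), b), cons(cons(b, cons(b, b)), pair(b, b))), cons(a, a))   [R4 at 1.2.2.2]
4. cons(g(cons(cons(b, a), b), cons(cons(b, cons(b, b)), pair(b, b))), cons(a, a))  →  cons(cons(b, b), cons(a, a))   [R5 at 1]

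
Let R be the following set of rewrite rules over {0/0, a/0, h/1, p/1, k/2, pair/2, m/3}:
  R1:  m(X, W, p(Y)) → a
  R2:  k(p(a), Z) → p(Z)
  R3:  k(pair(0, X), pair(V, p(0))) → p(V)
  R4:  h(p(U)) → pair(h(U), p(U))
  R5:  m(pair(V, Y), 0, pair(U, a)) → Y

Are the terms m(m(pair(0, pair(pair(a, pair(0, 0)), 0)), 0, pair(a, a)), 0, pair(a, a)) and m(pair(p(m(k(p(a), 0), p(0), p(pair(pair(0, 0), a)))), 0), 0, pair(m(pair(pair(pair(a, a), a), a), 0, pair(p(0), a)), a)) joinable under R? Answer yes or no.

yes — NF(t₁) = 0, NF(t₂) = 0

Reduce t₁ = m(m(pair(0, pair(pair(a, pair(0, 0)), 0)), 0, pair(a, a)), 0, pair(a, a)):
1. m(m(pair(0, pair(pair(a, pair(0, 0)), 0)), 0, pair(a, a)), 0, pair(a, a))  →  m(pair(pair(a, pair(0, 0)), 0), 0, pair(a, a))   [R5 at 1]
2. m(pair(pair(a, pair(0, 0)), 0), 0, pair(a, a))  →  0   [R5 at ε]

Reduce t₂ = m(pair(p(m(k(p(a), 0), p(0), p(pair(pair(0, 0), a)))), 0), 0, pair(m(pair(pair(pair(a, a), a), a), 0, pair(p(0), a)), a)):
1. m(pair(p(m(k(p(a), 0), p(0), p(pair(pair(0, 0), a)))), 0), 0, pair(m(pair(pair(pair(a, a), a), a), 0, pair(p(0), a)), a))  →  0   [R5 at ε]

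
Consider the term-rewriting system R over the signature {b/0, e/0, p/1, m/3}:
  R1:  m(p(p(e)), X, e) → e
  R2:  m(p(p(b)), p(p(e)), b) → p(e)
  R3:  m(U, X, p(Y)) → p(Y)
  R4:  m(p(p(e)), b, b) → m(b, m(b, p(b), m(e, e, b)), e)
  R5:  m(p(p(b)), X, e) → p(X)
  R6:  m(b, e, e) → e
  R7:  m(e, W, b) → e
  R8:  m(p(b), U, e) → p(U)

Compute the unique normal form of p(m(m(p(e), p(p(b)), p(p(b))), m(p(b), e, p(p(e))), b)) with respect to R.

1. p(m(m(p(e), p(p(b)), p(p(b))), m(p(b), e, p(p(e))), b))  →  p(m(p(p(b)), m(p(b), e, p(p(e))), b))   [R3 at 1.1]
2. p(m(p(p(b)), m(p(b), e, p(p(e))), b))  →  p(m(p(p(b)), p(p(e)), b))   [R3 at 1.2]
3. p(m(p(p(b)), p(p(e)), b))  →  p(p(e))   [R2 at 1]

p(p(e))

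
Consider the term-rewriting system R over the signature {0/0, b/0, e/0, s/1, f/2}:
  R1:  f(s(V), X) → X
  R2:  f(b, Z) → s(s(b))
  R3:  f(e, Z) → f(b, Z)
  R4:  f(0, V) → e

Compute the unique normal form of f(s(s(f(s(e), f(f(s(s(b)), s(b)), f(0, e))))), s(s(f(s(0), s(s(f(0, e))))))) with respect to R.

1. f(s(s(f(s(e), f(f(s(s(b)), s(b)), f(0, e))))), s(s(f(s(0), s(s(f(0, e)))))))  →  s(s(f(s(0), s(s(f(0, e))))))   [R1 at ε]
2. s(s(f(s(0), s(s(f(0, e))))))  →  s(s(s(s(f(0, e)))))   [R1 at 1.1]
3. s(s(s(s(f(0, e)))))  →  s(s(s(s(e))))   [R4 at 1.1.1.1]

s(s(s(s(e))))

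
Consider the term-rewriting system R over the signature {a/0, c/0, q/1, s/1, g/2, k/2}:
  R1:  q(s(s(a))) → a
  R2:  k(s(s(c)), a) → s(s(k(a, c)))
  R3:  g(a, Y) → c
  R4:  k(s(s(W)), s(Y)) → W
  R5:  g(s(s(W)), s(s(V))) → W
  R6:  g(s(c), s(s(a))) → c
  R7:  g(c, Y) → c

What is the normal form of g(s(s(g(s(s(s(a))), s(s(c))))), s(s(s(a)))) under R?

1. g(s(s(g(s(s(s(a))), s(s(c))))), s(s(s(a))))  →  g(s(s(s(a))), s(s(c)))   [R5 at ε]
2. g(s(s(s(a))), s(s(c)))  →  s(a)   [R5 at ε]

s(a)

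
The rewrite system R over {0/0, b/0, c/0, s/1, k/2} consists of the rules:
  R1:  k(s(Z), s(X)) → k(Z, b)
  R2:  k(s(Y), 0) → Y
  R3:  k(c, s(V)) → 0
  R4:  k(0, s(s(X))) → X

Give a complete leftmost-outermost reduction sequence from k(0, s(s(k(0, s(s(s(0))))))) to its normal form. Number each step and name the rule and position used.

1. k(0, s(s(k(0, s(s(s(0)))))))  →  k(0, s(s(s(0))))   [R4 at ε]
2. k(0, s(s(s(0))))  →  s(0)   [R4 at ε]

s(0)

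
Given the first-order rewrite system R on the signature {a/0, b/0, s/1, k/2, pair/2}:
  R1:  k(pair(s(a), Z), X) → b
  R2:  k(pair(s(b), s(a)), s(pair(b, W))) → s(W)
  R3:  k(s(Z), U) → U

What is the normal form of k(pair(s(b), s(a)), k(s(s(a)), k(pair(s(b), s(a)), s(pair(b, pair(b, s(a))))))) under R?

1. k(pair(s(b), s(a)), k(s(s(a)), k(pair(s(b), s(a)), s(pair(b, pair(b, s(a)))))))  →  k(pair(s(b), s(a)), k(pair(s(b), s(a)), s(pair(b, pair(b, s(a))))))   [R3 at 2]
2. k(pair(s(b), s(a)), k(pair(s(b), s(a)), s(pair(b, pair(b, s(a))))))  →  k(pair(s(b), s(a)), s(pair(b, s(a))))   [R2 at 2]
3. k(pair(s(b), s(a)), s(pair(b, s(a))))  →  s(s(a))   [R2 at ε]

s(s(a))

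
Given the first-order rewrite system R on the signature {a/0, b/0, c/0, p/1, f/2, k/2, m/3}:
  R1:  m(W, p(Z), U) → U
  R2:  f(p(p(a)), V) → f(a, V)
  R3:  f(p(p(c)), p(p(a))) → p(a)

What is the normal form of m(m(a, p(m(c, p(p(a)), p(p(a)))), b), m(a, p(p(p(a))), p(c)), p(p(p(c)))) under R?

p(p(p(c)))

1. m(m(a, p(m(c, p(p(a)), p(p(a)))), b), m(a, p(p(p(a))), p(c)), p(p(p(c))))  →  m(b, m(a, p(p(p(a))), p(c)), p(p(p(c))))   [R1 at 1]
2. m(b, m(a, p(p(p(a))), p(c)), p(p(p(c))))  →  m(b, p(c), p(p(p(c))))   [R1 at 2]
3. m(b, p(c), p(p(p(c))))  →  p(p(p(c)))   [R1 at ε]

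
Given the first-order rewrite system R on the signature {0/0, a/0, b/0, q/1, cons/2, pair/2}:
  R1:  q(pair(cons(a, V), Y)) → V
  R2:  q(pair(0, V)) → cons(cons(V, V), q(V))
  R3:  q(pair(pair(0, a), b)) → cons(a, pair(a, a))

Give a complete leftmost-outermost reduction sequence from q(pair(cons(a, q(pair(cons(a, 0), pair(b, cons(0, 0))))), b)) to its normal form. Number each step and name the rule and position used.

1. q(pair(cons(a, q(pair(cons(a, 0), pair(b, cons(0, 0))))), b))  →  q(pair(cons(a, 0), pair(b, cons(0, 0))))   [R1 at ε]
2. q(pair(cons(a, 0), pair(b, cons(0, 0))))  →  0   [R1 at ε]

0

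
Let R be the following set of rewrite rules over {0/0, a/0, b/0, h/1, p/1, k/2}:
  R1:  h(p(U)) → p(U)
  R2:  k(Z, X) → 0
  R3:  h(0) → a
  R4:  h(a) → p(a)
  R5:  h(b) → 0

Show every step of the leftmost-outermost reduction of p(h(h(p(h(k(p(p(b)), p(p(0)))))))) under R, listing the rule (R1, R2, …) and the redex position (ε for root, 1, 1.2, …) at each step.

p(p(a))

1. p(h(h(p(h(k(p(p(b)), p(p(0))))))))  →  p(h(p(h(k(p(p(b)), p(p(0)))))))   [R1 at 1.1]
2. p(h(p(h(k(p(p(b)), p(p(0)))))))  →  p(p(h(k(p(p(b)), p(p(0))))))   [R1 at 1]
3. p(p(h(k(p(p(b)), p(p(0))))))  →  p(p(h(0)))   [R2 at 1.1.1]
4. p(p(h(0)))  →  p(p(a))   [R3 at 1.1]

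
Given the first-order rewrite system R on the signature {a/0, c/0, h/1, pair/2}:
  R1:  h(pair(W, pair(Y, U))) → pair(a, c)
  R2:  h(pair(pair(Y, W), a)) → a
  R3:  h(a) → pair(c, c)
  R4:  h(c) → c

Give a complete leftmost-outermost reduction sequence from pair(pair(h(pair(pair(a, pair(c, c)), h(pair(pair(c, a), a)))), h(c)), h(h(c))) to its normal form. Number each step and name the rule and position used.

pair(pair(a, c), c)

1. pair(pair(h(pair(pair(a, pair(c, c)), h(pair(pair(c, a), a)))), h(c)), h(h(c)))  →  pair(pair(h(pair(pair(a, pair(c, c)), a)), h(c)), h(h(c)))   [R2 at 1.1.1.2]
2. pair(pair(h(pair(pair(a, pair(c, c)), a)), h(c)), h(h(c)))  →  pair(pair(a, h(c)), h(h(c)))   [R2 at 1.1]
3. pair(pair(a, h(c)), h(h(c)))  →  pair(pair(a, c), h(h(c)))   [R4 at 1.2]
4. pair(pair(a, c), h(h(c)))  →  pair(pair(a, c), h(c))   [R4 at 2.1]
5. pair(pair(a, c), h(c))  →  pair(pair(a, c), c)   [R4 at 2]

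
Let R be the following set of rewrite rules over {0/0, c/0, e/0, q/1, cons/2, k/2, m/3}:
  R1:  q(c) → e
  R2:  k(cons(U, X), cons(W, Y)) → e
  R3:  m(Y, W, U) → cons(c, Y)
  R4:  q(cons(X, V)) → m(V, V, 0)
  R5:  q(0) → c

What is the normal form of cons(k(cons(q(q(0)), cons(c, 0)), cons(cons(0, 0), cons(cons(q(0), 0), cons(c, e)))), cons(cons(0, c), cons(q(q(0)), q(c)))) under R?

cons(e, cons(cons(0, c), cons(e, e)))

1. cons(k(cons(q(q(0)), cons(c, 0)), cons(cons(0, 0), cons(cons(q(0), 0), cons(c, e)))), cons(cons(0, c), cons(q(q(0)), q(c))))  →  cons(e, cons(cons(0, c), cons(q(q(0)), q(c))))   [R2 at 1]
2. cons(e, cons(cons(0, c), cons(q(q(0)), q(c))))  →  cons(e, cons(cons(0, c), cons(q(c), q(c))))   [R5 at 2.2.1.1]
3. cons(e, cons(cons(0, c), cons(q(c), q(c))))  →  cons(e, cons(cons(0, c), cons(e, q(c))))   [R1 at 2.2.1]
4. cons(e, cons(cons(0, c), cons(e, q(c))))  →  cons(e, cons(cons(0, c), cons(e, e)))   [R1 at 2.2.2]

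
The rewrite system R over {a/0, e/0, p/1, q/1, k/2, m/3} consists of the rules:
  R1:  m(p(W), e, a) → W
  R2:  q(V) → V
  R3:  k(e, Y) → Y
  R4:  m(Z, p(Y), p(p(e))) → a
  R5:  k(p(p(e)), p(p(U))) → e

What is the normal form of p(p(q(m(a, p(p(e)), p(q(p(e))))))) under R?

p(p(a))

1. p(p(q(m(a, p(p(e)), p(q(p(e)))))))  →  p(p(m(a, p(p(e)), p(q(p(e))))))   [R2 at 1.1]
2. p(p(m(a, p(p(e)), p(q(p(e))))))  →  p(p(m(a, p(p(e)), p(p(e)))))   [R2 at 1.1.3.1]
3. p(p(m(a, p(p(e)), p(p(e)))))  →  p(p(a))   [R4 at 1.1]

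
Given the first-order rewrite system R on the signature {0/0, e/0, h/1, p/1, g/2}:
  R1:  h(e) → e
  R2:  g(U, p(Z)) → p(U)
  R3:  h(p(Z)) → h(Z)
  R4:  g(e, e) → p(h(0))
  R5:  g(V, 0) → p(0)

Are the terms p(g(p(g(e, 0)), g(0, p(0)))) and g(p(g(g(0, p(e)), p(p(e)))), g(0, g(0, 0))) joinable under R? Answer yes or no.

yes — NF(t₁) = p(p(p(p(0)))), NF(t₂) = p(p(p(p(0))))

Reduce t₁ = p(g(p(g(e, 0)), g(0, p(0)))):
1. p(g(p(g(e, 0)), g(0, p(0))))  →  p(g(p(p(0)), g(0, p(0))))   [R5 at 1.1.1]
2. p(g(p(p(0)), g(0, p(0))))  →  p(g(p(p(0)), p(0)))   [R2 at 1.2]
3. p(g(p(p(0)), p(0)))  →  p(p(p(p(0))))   [R2 at 1]

Reduce t₂ = g(p(g(g(0, p(e)), p(p(e)))), g(0, g(0, 0))):
1. g(p(g(g(0, p(e)), p(p(e)))), g(0, g(0, 0)))  →  g(p(p(g(0, p(e)))), g(0, g(0, 0)))   [R2 at 1.1]
2. g(p(p(g(0, p(e)))), g(0, g(0, 0)))  →  g(p(p(p(0))), g(0, g(0, 0)))   [R2 at 1.1.1]
3. g(p(p(p(0))), g(0, g(0, 0)))  →  g(p(p(p(0))), g(0, p(0)))   [R5 at 2.2]
4. g(p(p(p(0))), g(0, p(0)))  →  g(p(p(p(0))), p(0))   [R2 at 2]
5. g(p(p(p(0))), p(0))  →  p(p(p(p(0))))   [R2 at ε]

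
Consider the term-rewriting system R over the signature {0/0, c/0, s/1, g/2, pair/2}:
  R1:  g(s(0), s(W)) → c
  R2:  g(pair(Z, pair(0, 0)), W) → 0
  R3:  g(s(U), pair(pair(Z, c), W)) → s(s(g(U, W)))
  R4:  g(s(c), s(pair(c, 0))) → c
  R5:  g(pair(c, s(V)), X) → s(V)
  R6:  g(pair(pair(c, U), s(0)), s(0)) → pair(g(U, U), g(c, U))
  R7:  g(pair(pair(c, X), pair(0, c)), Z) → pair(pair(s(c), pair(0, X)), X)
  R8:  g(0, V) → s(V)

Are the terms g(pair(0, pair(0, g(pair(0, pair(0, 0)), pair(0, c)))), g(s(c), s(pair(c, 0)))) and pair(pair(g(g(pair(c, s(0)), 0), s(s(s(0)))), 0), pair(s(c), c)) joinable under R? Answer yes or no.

no — NF(t₁) = 0, NF(t₂) = pair(pair(c, 0), pair(s(c), c))

Reduce t₁ = g(pair(0, pair(0, g(pair(0, pair(0, 0)), pair(0, c)))), g(s(c), s(pair(c, 0)))):
1. g(pair(0, pair(0, g(pair(0, pair(0, 0)), pair(0, c)))), g(s(c), s(pair(c, 0))))  →  g(pair(0, pair(0, 0)), g(s(c), s(pair(c, 0))))   [R2 at 1.2.2]
2. g(pair(0, pair(0, 0)), g(s(c), s(pair(c, 0))))  →  0   [R2 at ε]

Reduce t₂ = pair(pair(g(g(pair(c, s(0)), 0), s(s(s(0)))), 0), pair(s(c), c)):
1. pair(pair(g(g(pair(c, s(0)), 0), s(s(s(0)))), 0), pair(s(c), c))  →  pair(pair(g(s(0), s(s(s(0)))), 0), pair(s(c), c))   [R5 at 1.1.1]
2. pair(pair(g(s(0), s(s(s(0)))), 0), pair(s(c), c))  →  pair(pair(c, 0), pair(s(c), c))   [R1 at 1.1]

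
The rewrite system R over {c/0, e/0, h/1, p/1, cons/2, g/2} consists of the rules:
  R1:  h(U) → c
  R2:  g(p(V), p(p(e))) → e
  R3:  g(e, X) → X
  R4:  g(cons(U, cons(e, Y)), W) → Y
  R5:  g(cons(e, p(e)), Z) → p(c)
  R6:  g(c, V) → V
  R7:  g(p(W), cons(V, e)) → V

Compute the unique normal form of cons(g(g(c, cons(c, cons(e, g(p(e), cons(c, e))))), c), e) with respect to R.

cons(c, e)

1. cons(g(g(c, cons(c, cons(e, g(p(e), cons(c, e))))), c), e)  →  cons(g(cons(c, cons(e, g(p(e), cons(c, e)))), c), e)   [R6 at 1.1]
2. cons(g(cons(c, cons(e, g(p(e), cons(c, e)))), c), e)  →  cons(g(p(e), cons(c, e)), e)   [R4 at 1]
3. cons(g(p(e), cons(c, e)), e)  →  cons(c, e)   [R7 at 1]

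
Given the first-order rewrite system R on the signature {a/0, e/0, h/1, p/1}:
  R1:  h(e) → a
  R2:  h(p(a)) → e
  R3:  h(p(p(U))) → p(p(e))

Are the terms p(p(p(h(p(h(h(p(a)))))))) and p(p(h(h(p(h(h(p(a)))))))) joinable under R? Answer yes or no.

Reduce t₁ = p(p(p(h(p(h(h(p(a)))))))):
1. p(p(p(h(p(h(h(p(a))))))))  →  p(p(p(h(p(h(e))))))   [R2 at 1.1.1.1.1.1]
2. p(p(p(h(p(h(e))))))  →  p(p(p(h(p(a)))))   [R1 at 1.1.1.1.1]
3. p(p(p(h(p(a)))))  →  p(p(p(e)))   [R2 at 1.1.1]

Reduce t₂ = p(p(h(h(p(h(h(p(a)))))))):
1. p(p(h(h(p(h(h(p(a))))))))  →  p(p(h(h(p(h(e))))))   [R2 at 1.1.1.1.1.1]
2. p(p(h(h(p(h(e))))))  →  p(p(h(h(p(a)))))   [R1 at 1.1.1.1.1]
3. p(p(h(h(p(a)))))  →  p(p(h(e)))   [R2 at 1.1.1]
4. p(p(h(e)))  →  p(p(a))   [R1 at 1.1]

no — NF(t₁) = p(p(p(e))), NF(t₂) = p(p(a))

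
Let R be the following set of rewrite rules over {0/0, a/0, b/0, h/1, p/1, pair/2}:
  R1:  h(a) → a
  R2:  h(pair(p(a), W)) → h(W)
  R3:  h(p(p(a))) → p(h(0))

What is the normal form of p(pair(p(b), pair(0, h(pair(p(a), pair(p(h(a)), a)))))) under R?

1. p(pair(p(b), pair(0, h(pair(p(a), pair(p(h(a)), a))))))  →  p(pair(p(b), pair(0, h(pair(p(h(a)), a)))))   [R2 at 1.2.2]
2. p(pair(p(b), pair(0, h(pair(p(h(a)), a)))))  →  p(pair(p(b), pair(0, h(pair(p(a), a)))))   [R1 at 1.2.2.1.1.1]
3. p(pair(p(b), pair(0, h(pair(p(a), a)))))  →  p(pair(p(b), pair(0, h(a))))   [R2 at 1.2.2]
4. p(pair(p(b), pair(0, h(a))))  →  p(pair(p(b), pair(0, a)))   [R1 at 1.2.2]

p(pair(p(b), pair(0, a)))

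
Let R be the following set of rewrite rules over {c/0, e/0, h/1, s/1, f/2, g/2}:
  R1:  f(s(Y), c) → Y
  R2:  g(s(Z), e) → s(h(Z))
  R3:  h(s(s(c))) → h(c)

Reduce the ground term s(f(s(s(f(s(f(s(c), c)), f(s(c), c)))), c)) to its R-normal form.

1. s(f(s(s(f(s(f(s(c), c)), f(s(c), c)))), c))  →  s(s(f(s(f(s(c), c)), f(s(c), c))))   [R1 at 1]
2. s(s(f(s(f(s(c), c)), f(s(c), c))))  →  s(s(f(s(c), f(s(c), c))))   [R1 at 1.1.1.1]
3. s(s(f(s(c), f(s(c), c))))  →  s(s(f(s(c), c)))   [R1 at 1.1.2]
4. s(s(f(s(c), c)))  →  s(s(c))   [R1 at 1.1]

s(s(c))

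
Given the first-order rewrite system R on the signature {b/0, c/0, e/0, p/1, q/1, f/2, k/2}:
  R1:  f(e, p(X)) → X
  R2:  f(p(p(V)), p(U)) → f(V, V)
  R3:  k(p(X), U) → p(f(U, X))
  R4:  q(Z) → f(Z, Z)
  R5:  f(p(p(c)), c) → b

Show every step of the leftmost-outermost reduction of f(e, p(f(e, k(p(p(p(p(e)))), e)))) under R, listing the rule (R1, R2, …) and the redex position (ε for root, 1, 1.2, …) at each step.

p(p(e))

1. f(e, p(f(e, k(p(p(p(p(e)))), e))))  →  f(e, k(p(p(p(p(e)))), e))   [R1 at ε]
2. f(e, k(p(p(p(p(e)))), e))  →  f(e, p(f(e, p(p(p(e))))))   [R3 at 2]
3. f(e, p(f(e, p(p(p(e))))))  →  f(e, p(p(p(e))))   [R1 at ε]
4. f(e, p(p(p(e))))  →  p(p(e))   [R1 at ε]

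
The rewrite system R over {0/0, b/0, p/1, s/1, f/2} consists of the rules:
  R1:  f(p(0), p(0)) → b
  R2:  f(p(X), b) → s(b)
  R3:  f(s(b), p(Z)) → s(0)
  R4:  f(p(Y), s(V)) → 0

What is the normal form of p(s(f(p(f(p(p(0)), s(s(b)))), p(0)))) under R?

p(s(b))

1. p(s(f(p(f(p(p(0)), s(s(b)))), p(0))))  →  p(s(f(p(0), p(0))))   [R4 at 1.1.1.1]
2. p(s(f(p(0), p(0))))  →  p(s(b))   [R1 at 1.1]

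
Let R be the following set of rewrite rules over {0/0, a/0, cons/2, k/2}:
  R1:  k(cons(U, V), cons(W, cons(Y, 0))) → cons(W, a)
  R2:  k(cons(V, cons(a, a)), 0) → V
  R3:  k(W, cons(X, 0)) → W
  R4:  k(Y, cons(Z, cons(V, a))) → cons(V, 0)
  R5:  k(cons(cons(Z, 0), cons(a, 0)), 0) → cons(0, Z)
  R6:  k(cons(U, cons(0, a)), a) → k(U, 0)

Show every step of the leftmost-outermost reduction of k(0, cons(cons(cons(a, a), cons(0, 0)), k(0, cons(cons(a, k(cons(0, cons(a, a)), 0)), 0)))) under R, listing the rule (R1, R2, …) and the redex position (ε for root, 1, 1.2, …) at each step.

0

1. k(0, cons(cons(cons(a, a), cons(0, 0)), k(0, cons(cons(a, k(cons(0, cons(a, a)), 0)), 0))))  →  k(0, cons(cons(cons(a, a), cons(0, 0)), 0))   [R3 at 2.2]
2. k(0, cons(cons(cons(a, a), cons(0, 0)), 0))  →  0   [R3 at ε]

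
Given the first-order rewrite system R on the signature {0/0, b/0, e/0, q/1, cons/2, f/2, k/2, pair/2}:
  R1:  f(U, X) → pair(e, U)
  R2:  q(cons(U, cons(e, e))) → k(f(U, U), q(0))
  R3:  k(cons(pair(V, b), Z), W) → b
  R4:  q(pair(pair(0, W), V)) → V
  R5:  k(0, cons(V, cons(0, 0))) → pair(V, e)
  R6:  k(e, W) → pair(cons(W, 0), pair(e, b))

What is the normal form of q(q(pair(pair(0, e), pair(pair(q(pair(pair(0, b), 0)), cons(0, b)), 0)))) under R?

0

1. q(q(pair(pair(0, e), pair(pair(q(pair(pair(0, b), 0)), cons(0, b)), 0))))  →  q(pair(pair(q(pair(pair(0, b), 0)), cons(0, b)), 0))   [R4 at 1]
2. q(pair(pair(q(pair(pair(0, b), 0)), cons(0, b)), 0))  →  q(pair(pair(0, cons(0, b)), 0))   [R4 at 1.1.1]
3. q(pair(pair(0, cons(0, b)), 0))  →  0   [R4 at ε]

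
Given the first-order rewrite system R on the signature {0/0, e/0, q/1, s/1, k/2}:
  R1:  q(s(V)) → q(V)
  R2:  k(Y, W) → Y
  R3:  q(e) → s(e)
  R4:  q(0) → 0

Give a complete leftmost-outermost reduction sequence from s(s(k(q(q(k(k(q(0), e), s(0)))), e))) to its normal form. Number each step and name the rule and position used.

s(s(0))

1. s(s(k(q(q(k(k(q(0), e), s(0)))), e)))  →  s(s(q(q(k(k(q(0), e), s(0))))))   [R2 at 1.1]
2. s(s(q(q(k(k(q(0), e), s(0))))))  →  s(s(q(q(k(q(0), e)))))   [R2 at 1.1.1.1]
3. s(s(q(q(k(q(0), e)))))  →  s(s(q(q(q(0)))))   [R2 at 1.1.1.1]
4. s(s(q(q(q(0)))))  →  s(s(q(q(0))))   [R4 at 1.1.1.1]
5. s(s(q(q(0))))  →  s(s(q(0)))   [R4 at 1.1.1]
6. s(s(q(0)))  →  s(s(0))   [R4 at 1.1]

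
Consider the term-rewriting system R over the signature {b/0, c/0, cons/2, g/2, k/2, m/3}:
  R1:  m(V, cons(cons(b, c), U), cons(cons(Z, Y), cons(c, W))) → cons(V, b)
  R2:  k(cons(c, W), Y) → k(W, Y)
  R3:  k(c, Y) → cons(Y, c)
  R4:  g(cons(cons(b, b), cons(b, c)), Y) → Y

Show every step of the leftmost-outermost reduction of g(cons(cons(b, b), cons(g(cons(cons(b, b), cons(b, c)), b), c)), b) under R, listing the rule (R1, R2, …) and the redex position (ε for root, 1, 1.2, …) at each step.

1. g(cons(cons(b, b), cons(g(cons(cons(b, b), cons(b, c)), b), c)), b)  →  g(cons(cons(b, b), cons(b, c)), b)   [R4 at 1.2.1]
2. g(cons(cons(b, b), cons(b, c)), b)  →  b   [R4 at ε]

b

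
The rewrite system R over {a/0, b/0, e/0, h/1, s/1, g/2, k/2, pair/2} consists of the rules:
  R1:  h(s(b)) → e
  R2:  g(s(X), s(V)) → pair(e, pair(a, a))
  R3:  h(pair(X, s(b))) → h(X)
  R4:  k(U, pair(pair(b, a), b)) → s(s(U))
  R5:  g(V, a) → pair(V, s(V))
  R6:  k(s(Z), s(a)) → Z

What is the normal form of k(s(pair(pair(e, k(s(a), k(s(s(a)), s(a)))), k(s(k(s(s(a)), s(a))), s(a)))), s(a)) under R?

1. k(s(pair(pair(e, k(s(a), k(s(s(a)), s(a)))), k(s(k(s(s(a)), s(a))), s(a)))), s(a))  →  pair(pair(e, k(s(a), k(s(s(a)), s(a)))), k(s(k(s(s(a)), s(a))), s(a)))   [R6 at ε]
2. pair(pair(e, k(s(a), k(s(s(a)), s(a)))), k(s(k(s(s(a)), s(a))), s(a)))  →  pair(pair(e, k(s(a), s(a))), k(s(k(s(s(a)), s(a))), s(a)))   [R6 at 1.2.2]
3. pair(pair(e, k(s(a), s(a))), k(s(k(s(s(a)), s(a))), s(a)))  →  pair(pair(e, a), k(s(k(s(s(a)), s(a))), s(a)))   [R6 at 1.2]
4. pair(pair(e, a), k(s(k(s(s(a)), s(a))), s(a)))  →  pair(pair(e, a), k(s(s(a)), s(a)))   [R6 at 2]
5. pair(pair(e, a), k(s(s(a)), s(a)))  →  pair(pair(e, a), s(a))   [R6 at 2]

pair(pair(e, a), s(a))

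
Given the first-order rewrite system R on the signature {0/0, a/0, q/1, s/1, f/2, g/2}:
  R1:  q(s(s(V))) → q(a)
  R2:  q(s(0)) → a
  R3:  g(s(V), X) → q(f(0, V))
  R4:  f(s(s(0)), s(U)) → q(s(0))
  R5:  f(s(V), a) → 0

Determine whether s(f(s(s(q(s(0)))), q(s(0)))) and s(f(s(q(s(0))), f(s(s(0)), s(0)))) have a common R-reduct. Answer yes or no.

yes — NF(t₁) = s(0), NF(t₂) = s(0)

Reduce t₁ = s(f(s(s(q(s(0)))), q(s(0)))):
1. s(f(s(s(q(s(0)))), q(s(0))))  →  s(f(s(s(a)), q(s(0))))   [R2 at 1.1.1.1]
2. s(f(s(s(a)), q(s(0))))  →  s(f(s(s(a)), a))   [R2 at 1.2]
3. s(f(s(s(a)), a))  →  s(0)   [R5 at 1]

Reduce t₂ = s(f(s(q(s(0))), f(s(s(0)), s(0)))):
1. s(f(s(q(s(0))), f(s(s(0)), s(0))))  →  s(f(s(a), f(s(s(0)), s(0))))   [R2 at 1.1.1]
2. s(f(s(a), f(s(s(0)), s(0))))  →  s(f(s(a), q(s(0))))   [R4 at 1.2]
3. s(f(s(a), q(s(0))))  →  s(f(s(a), a))   [R2 at 1.2]
4. s(f(s(a), a))  →  s(0)   [R5 at 1]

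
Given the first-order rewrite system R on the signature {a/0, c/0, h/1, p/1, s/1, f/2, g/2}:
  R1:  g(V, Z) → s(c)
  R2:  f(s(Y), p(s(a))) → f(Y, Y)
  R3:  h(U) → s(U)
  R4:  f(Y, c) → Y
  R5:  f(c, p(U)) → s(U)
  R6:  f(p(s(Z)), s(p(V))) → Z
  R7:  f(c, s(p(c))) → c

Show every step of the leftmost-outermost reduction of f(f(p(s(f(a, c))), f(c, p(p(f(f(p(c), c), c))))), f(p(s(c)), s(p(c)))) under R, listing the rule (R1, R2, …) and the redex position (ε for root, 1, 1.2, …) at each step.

a

1. f(f(p(s(f(a, c))), f(c, p(p(f(f(p(c), c), c))))), f(p(s(c)), s(p(c))))  →  f(f(p(s(a)), f(c, p(p(f(f(p(c), c), c))))), f(p(s(c)), s(p(c))))   [R4 at 1.1.1.1]
2. f(f(p(s(a)), f(c, p(p(f(f(p(c), c), c))))), f(p(s(c)), s(p(c))))  →  f(f(p(s(a)), s(p(f(f(p(c), c), c)))), f(p(s(c)), s(p(c))))   [R5 at 1.2]
3. f(f(p(s(a)), s(p(f(f(p(c), c), c)))), f(p(s(c)), s(p(c))))  →  f(a, f(p(s(c)), s(p(c))))   [R6 at 1]
4. f(a, f(p(s(c)), s(p(c))))  →  f(a, c)   [R6 at 2]
5. f(a, c)  →  a   [R4 at ε]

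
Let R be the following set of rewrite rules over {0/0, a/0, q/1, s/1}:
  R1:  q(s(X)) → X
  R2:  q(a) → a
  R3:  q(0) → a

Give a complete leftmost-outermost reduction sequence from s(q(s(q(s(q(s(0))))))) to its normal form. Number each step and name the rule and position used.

1. s(q(s(q(s(q(s(0)))))))  →  s(q(s(q(s(0)))))   [R1 at 1]
2. s(q(s(q(s(0)))))  →  s(q(s(0)))   [R1 at 1]
3. s(q(s(0)))  →  s(0)   [R1 at 1]

s(0)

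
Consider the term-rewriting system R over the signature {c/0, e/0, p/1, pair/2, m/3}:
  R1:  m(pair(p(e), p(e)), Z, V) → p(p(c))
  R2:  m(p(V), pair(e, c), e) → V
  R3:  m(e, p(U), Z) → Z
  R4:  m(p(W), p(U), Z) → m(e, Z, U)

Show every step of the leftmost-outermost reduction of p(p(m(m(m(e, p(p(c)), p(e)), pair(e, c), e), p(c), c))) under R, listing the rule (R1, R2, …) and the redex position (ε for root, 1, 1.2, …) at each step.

p(p(c))

1. p(p(m(m(m(e, p(p(c)), p(e)), pair(e, c), e), p(c), c)))  →  p(p(m(m(p(e), pair(e, c), e), p(c), c)))   [R3 at 1.1.1.1]
2. p(p(m(m(p(e), pair(e, c), e), p(c), c)))  →  p(p(m(e, p(c), c)))   [R2 at 1.1.1]
3. p(p(m(e, p(c), c)))  →  p(p(c))   [R3 at 1.1]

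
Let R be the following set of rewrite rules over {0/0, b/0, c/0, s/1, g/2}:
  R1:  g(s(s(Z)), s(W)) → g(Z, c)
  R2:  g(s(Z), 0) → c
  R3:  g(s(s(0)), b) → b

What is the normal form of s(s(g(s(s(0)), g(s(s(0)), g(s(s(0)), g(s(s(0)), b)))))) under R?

s(s(b))

1. s(s(g(s(s(0)), g(s(s(0)), g(s(s(0)), g(s(s(0)), b))))))  →  s(s(g(s(s(0)), g(s(s(0)), g(s(s(0)), b)))))   [R3 at 1.1.2.2.2]
2. s(s(g(s(s(0)), g(s(s(0)), g(s(s(0)), b)))))  →  s(s(g(s(s(0)), g(s(s(0)), b))))   [R3 at 1.1.2.2]
3. s(s(g(s(s(0)), g(s(s(0)), b))))  →  s(s(g(s(s(0)), b)))   [R3 at 1.1.2]
4. s(s(g(s(s(0)), b)))  →  s(s(b))   [R3 at 1.1]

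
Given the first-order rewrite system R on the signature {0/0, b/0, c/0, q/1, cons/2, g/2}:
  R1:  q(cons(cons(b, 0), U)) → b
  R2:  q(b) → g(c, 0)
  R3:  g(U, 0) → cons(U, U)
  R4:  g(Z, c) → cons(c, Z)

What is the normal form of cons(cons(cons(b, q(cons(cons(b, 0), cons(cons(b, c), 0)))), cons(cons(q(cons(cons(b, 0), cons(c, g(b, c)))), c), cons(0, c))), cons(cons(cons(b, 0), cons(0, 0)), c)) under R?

cons(cons(cons(b, b), cons(cons(b, c), cons(0, c))), cons(cons(cons(b, 0), cons(0, 0)), c))

1. cons(cons(cons(b, q(cons(cons(b, 0), cons(cons(b, c), 0)))), cons(cons(q(cons(cons(b, 0), cons(c, g(b, c)))), c), cons(0, c))), cons(cons(cons(b, 0), cons(0, 0)), c))  →  cons(cons(cons(b, b), cons(cons(q(cons(cons(b, 0), cons(c, g(b, c)))), c), cons(0, c))), cons(cons(cons(b, 0), cons(0, 0)), c))   [R1 at 1.1.2]
2. cons(cons(cons(b, b), cons(cons(q(cons(cons(b, 0), cons(c, g(b, c)))), c), cons(0, c))), cons(cons(cons(b, 0), cons(0, 0)), c))  →  cons(cons(cons(b, b), cons(cons(b, c), cons(0, c))), cons(cons(cons(b, 0), cons(0, 0)), c))   [R1 at 1.2.1.1]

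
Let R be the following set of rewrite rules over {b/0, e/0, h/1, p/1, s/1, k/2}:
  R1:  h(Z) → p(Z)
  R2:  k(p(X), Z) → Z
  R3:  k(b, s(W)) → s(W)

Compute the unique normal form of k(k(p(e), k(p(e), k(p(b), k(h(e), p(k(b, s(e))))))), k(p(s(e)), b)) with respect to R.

b

1. k(k(p(e), k(p(e), k(p(b), k(h(e), p(k(b, s(e))))))), k(p(s(e)), b))  →  k(k(p(e), k(p(b), k(h(e), p(k(b, s(e)))))), k(p(s(e)), b))   [R2 at 1]
2. k(k(p(e), k(p(b), k(h(e), p(k(b, s(e)))))), k(p(s(e)), b))  →  k(k(p(b), k(h(e), p(k(b, s(e))))), k(p(s(e)), b))   [R2 at 1]
3. k(k(p(b), k(h(e), p(k(b, s(e))))), k(p(s(e)), b))  →  k(k(h(e), p(k(b, s(e)))), k(p(s(e)), b))   [R2 at 1]
4. k(k(h(e), p(k(b, s(e)))), k(p(s(e)), b))  →  k(k(p(e), p(k(b, s(e)))), k(p(s(e)), b))   [R1 at 1.1]
5. k(k(p(e), p(k(b, s(e)))), k(p(s(e)), b))  →  k(p(k(b, s(e))), k(p(s(e)), b))   [R2 at 1]
6. k(p(k(b, s(e))), k(p(s(e)), b))  →  k(p(s(e)), b)   [R2 at ε]
7. k(p(s(e)), b)  →  b   [R2 at ε]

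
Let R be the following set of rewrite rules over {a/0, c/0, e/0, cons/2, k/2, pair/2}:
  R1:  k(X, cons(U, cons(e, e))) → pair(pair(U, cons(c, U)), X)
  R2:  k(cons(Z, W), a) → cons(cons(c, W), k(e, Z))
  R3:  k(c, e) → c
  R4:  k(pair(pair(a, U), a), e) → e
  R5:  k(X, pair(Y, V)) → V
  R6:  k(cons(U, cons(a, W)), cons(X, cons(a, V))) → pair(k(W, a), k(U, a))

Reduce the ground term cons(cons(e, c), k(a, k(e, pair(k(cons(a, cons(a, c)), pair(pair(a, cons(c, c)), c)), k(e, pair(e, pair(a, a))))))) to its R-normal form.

cons(cons(e, c), a)

1. cons(cons(e, c), k(a, k(e, pair(k(cons(a, cons(a, c)), pair(pair(a, cons(c, c)), c)), k(e, pair(e, pair(a, a)))))))  →  cons(cons(e, c), k(a, k(e, pair(e, pair(a, a)))))   [R5 at 2.2]
2. cons(cons(e, c), k(a, k(e, pair(e, pair(a, a)))))  →  cons(cons(e, c), k(a, pair(a, a)))   [R5 at 2.2]
3. cons(cons(e, c), k(a, pair(a, a)))  →  cons(cons(e, c), a)   [R5 at 2]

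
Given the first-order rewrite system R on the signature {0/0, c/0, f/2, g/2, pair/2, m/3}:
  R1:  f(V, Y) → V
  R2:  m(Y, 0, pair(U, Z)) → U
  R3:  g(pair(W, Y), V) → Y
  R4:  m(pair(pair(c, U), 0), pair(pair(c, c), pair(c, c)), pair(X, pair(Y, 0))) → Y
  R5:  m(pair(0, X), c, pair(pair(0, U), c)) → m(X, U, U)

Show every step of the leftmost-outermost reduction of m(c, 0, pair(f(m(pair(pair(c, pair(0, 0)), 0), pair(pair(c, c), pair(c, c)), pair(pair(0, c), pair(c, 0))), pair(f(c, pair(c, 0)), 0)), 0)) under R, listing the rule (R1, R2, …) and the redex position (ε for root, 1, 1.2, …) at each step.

c

1. m(c, 0, pair(f(m(pair(pair(c, pair(0, 0)), 0), pair(pair(c, c), pair(c, c)), pair(pair(0, c), pair(c, 0))), pair(f(c, pair(c, 0)), 0)), 0))  →  f(m(pair(pair(c, pair(0, 0)), 0), pair(pair(c, c), pair(c, c)), pair(pair(0, c), pair(c, 0))), pair(f(c, pair(c, 0)), 0))   [R2 at ε]
2. f(m(pair(pair(c, pair(0, 0)), 0), pair(pair(c, c), pair(c, c)), pair(pair(0, c), pair(c, 0))), pair(f(c, pair(c, 0)), 0))  →  m(pair(pair(c, pair(0, 0)), 0), pair(pair(c, c), pair(c, c)), pair(pair(0, c), pair(c, 0)))   [R1 at ε]
3. m(pair(pair(c, pair(0, 0)), 0), pair(pair(c, c), pair(c, c)), pair(pair(0, c), pair(c, 0)))  →  c   [R4 at ε]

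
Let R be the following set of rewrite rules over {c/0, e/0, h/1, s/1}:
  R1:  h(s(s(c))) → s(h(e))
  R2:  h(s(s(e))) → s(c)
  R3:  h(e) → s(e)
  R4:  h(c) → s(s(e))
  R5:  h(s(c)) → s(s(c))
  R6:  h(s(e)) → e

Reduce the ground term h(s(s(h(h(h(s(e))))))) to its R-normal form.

1. h(s(s(h(h(h(s(e)))))))  →  h(s(s(h(h(e)))))   [R6 at 1.1.1.1.1]
2. h(s(s(h(h(e)))))  →  h(s(s(h(s(e)))))   [R3 at 1.1.1.1]
3. h(s(s(h(s(e)))))  →  h(s(s(e)))   [R6 at 1.1.1]
4. h(s(s(e)))  →  s(c)   [R2 at ε]

s(c)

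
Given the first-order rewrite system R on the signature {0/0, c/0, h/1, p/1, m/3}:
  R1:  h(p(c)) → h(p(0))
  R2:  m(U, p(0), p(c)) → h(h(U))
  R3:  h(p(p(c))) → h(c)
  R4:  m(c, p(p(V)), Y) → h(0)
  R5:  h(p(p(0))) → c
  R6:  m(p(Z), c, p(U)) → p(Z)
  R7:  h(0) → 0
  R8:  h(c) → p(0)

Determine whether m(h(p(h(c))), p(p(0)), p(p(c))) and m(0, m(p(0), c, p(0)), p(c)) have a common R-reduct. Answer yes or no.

Reduce t₁ = m(h(p(h(c))), p(p(0)), p(p(c))):
1. m(h(p(h(c))), p(p(0)), p(p(c)))  →  m(h(p(p(0))), p(p(0)), p(p(c)))   [R8 at 1.1.1]
2. m(h(p(p(0))), p(p(0)), p(p(c)))  →  m(c, p(p(0)), p(p(c)))   [R5 at 1]
3. m(c, p(p(0)), p(p(c)))  →  h(0)   [R4 at ε]
4. h(0)  →  0   [R7 at ε]

Reduce t₂ = m(0, m(p(0), c, p(0)), p(c)):
1. m(0, m(p(0), c, p(0)), p(c))  →  m(0, p(0), p(c))   [R6 at 2]
2. m(0, p(0), p(c))  →  h(h(0))   [R2 at ε]
3. h(h(0))  →  h(0)   [R7 at 1]
4. h(0)  →  0   [R7 at ε]

yes — NF(t₁) = 0, NF(t₂) = 0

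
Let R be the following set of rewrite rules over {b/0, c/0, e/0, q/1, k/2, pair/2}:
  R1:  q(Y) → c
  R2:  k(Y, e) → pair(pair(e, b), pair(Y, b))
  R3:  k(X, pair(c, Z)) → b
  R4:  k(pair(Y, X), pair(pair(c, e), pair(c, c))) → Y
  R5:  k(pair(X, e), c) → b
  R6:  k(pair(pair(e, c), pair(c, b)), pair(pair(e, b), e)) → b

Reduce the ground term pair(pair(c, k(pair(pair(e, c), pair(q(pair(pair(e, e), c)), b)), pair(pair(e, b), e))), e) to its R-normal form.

1. pair(pair(c, k(pair(pair(e, c), pair(q(pair(pair(e, e), c)), b)), pair(pair(e, b), e))), e)  →  pair(pair(c, k(pair(pair(e, c), pair(c, b)), pair(pair(e, b), e))), e)   [R1 at 1.2.1.2.1]
2. pair(pair(c, k(pair(pair(e, c), pair(c, b)), pair(pair(e, b), e))), e)  →  pair(pair(c, b), e)   [R6 at 1.2]

pair(pair(c, b), e)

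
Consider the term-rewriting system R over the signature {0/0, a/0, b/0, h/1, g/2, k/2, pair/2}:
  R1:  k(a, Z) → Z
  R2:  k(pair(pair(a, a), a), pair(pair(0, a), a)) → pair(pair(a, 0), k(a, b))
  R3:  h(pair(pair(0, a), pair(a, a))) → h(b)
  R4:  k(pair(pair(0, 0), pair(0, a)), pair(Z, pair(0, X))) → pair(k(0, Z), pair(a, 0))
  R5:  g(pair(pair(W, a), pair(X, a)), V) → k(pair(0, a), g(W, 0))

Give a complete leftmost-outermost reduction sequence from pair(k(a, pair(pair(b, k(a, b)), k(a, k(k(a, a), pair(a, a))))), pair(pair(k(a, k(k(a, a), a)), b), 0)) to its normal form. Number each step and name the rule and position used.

1. pair(k(a, pair(pair(b, k(a, b)), k(a, k(k(a, a), pair(a, a))))), pair(pair(k(a, k(k(a, a), a)), b), 0))  →  pair(pair(pair(b, k(a, b)), k(a, k(k(a, a), pair(a, a)))), pair(pair(k(a, k(k(a, a), a)), b), 0))   [R1 at 1]
2. pair(pair(pair(b, k(a, b)), k(a, k(k(a, a), pair(a, a)))), pair(pair(k(a, k(k(a, a), a)), b), 0))  →  pair(pair(pair(b, b), k(a, k(k(a, a), pair(a, a)))), pair(pair(k(a, k(k(a, a), a)), b), 0))   [R1 at 1.1.2]
3. pair(pair(pair(b, b), k(a, k(k(a, a), pair(a, a)))), pair(pair(k(a, k(k(a, a), a)), b), 0))  →  pair(pair(pair(b, b), k(k(a, a), pair(a, a))), pair(pair(k(a, k(k(a, a), a)), b), 0))   [R1 at 1.2]
4. pair(pair(pair(b, b), k(k(a, a), pair(a, a))), pair(pair(k(a, k(k(a, a), a)), b), 0))  →  pair(pair(pair(b, b), k(a, pair(a, a))), pair(pair(k(a, k(k(a, a), a)), b), 0))   [R1 at 1.2.1]
5. pair(pair(pair(b, b), k(a, pair(a, a))), pair(pair(k(a, k(k(a, a), a)), b), 0))  →  pair(pair(pair(b, b), pair(a, a)), pair(pair(k(a, k(k(a, a), a)), b), 0))   [R1 at 1.2]
6. pair(pair(pair(b, b), pair(a, a)), pair(pair(k(a, k(k(a, a), a)), b), 0))  →  pair(pair(pair(b, b), pair(a, a)), pair(pair(k(k(a, a), a), b), 0))   [R1 at 2.1.1]
7. pair(pair(pair(b, b), pair(a, a)), pair(pair(k(k(a, a), a), b), 0))  →  pair(pair(pair(b, b), pair(a, a)), pair(pair(k(a, a), b), 0))   [R1 at 2.1.1.1]
8. pair(pair(pair(b, b), pair(a, a)), pair(pair(k(a, a), b), 0))  →  pair(pair(pair(b, b), pair(a, a)), pair(pair(a, b), 0))   [R1 at 2.1.1]

pair(pair(pair(b, b), pair(a, a)), pair(pair(a, b), 0))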